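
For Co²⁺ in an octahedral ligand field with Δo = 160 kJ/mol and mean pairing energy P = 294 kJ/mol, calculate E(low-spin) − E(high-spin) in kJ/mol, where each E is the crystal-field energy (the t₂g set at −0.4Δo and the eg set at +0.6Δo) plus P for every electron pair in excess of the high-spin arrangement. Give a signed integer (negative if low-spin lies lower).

Co²⁺: group 9, so d-count = 9 − 2 = 7.
In the high-spin limit (t₂g⁵ eg²) the orbital term is -0.8Δo = -128 kJ/mol, with no excess pairing.
Low-spin t₂g⁶ eg¹ gives -1.8Δo = -288 kJ/mol, but forming 1 extra pair costs 1P = 294 kJ/mol, so E(LS) = -288 + 294 = 6 kJ/mol.
E(LS) − E(HS) = 6 − (-128) = 134 kJ/mol.

134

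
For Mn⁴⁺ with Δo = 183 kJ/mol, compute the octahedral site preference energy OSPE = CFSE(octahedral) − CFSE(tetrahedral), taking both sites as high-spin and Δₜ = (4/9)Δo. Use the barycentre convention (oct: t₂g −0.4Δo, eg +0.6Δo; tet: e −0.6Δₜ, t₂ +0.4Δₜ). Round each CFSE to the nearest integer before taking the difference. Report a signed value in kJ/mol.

-155

Mn⁴⁺: group 7, so d-count = 7 − 4 = 3.
Octahedral (high-spin): t₂g³ eg⁰, CFSE = 3(−0.4) + 0(+0.6) = -1.2Δo = -1.2 × 183 = -220 kJ/mol.
Tetrahedral e² t₂¹ gives -0.8Δₜ = -0.8 × (4/9) × 183 = -65 kJ/mol.
OSPE = -220 − (-65) = -155 kJ/mol.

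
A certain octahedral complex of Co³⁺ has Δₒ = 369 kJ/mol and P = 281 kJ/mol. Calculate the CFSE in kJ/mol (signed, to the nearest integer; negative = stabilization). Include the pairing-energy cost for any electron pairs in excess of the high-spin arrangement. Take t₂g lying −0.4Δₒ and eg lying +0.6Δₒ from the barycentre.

-324

Co is in group 9, so Co³⁺ is d⁶ (9 − 3 = 6).
Δₒ > P, so pairing is preferred: the ground state is low-spin.
Filling d⁶ accordingly: t₂g⁶ eg⁰.
Orbital CFSE = -2.4Δₒ = -2.4 × 369 = -886 kJ/mol.
Excess pairs vs high-spin: 3 − 1 = 2; pairing cost = +562 kJ/mol.
Net CFSE = -886 + 562 = -324 kJ/mol.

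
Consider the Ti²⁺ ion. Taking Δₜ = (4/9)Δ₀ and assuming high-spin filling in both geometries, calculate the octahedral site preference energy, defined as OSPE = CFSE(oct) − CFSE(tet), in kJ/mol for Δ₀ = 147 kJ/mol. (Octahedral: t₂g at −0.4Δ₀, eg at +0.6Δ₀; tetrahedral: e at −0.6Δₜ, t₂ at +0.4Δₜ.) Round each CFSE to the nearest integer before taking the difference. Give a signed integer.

-40

Ti is in group 4, so Ti²⁺ is d² (4 − 2 = 2).
Octahedral high-spin t2g^2 e_g^0: CFSE = -0.8 × 147 = -118 kJ/mol.
Tetrahedral e^2 t2^0 gives -1.2Δₜ = -1.2 × (4/9) × 147 = -78 kJ/mol.
OSPE = -118 − (-78) = -40 kJ/mol.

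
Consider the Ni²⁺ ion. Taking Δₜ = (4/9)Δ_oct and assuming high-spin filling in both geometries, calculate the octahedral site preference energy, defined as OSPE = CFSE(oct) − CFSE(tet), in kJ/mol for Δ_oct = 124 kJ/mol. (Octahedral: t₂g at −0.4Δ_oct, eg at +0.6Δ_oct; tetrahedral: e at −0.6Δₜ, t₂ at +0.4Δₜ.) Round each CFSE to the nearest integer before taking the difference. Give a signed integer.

Ni²⁺: group 10, so d-count = 10 − 2 = 8.
Octahedral high-spin t₂g⁶ eg²: CFSE = -1.2 × 124 = -149 kJ/mol.
Tetrahedral e⁴ t₂⁴ gives -0.8Δₜ = -0.8 × (4/9) × 124 = -44 kJ/mol.
OSPE = CFSE(oct) − CFSE(tet) = -149 − (-44) = -105 kJ/mol.

-105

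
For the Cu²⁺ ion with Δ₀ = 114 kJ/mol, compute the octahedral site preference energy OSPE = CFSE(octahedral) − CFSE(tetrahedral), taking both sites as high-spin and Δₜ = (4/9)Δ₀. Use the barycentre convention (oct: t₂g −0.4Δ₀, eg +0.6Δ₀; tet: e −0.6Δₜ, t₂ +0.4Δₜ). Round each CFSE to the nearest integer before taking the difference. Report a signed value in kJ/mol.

Group 11 minus oxidation state +2 gives a d⁹ configuration for Cu²⁺.
Octahedral high-spin t₂g⁶ eg³: CFSE = -0.6 × 114 = -68 kJ/mol.
Tetrahedral: e⁴ t₂⁵, CFSE = 4(−0.6) + 5(+0.4) = -0.4Δₜ = -0.4 × (4/9) × 114 = -20 kJ/mol.
Subtracting, OSPE = -68 − (-20) = -48 kJ/mol.

-48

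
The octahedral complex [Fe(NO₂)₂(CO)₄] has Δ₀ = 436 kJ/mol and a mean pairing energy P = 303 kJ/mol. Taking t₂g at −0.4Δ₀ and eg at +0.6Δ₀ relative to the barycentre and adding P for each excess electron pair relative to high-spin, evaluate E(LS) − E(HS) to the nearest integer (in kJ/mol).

Ligand charges: 2×(-1) from NO₂⁻ and 4×(+0) from CO sum to -2; with overall charge +0, Fe is +2.
Fe²⁺: group 8, so d-count = 8 − 2 = 6.
High-spin: t₂g⁴ eg², CFSE = -0.4Δ₀ = -174 kJ/mol.
Low-spin t₂g⁶ eg⁰ gives -2.4Δ₀ = -1046 kJ/mol, but forming 2 extra pairs costs 2P = 606 kJ/mol, so E(LS) = -1046 + 606 = -440 kJ/mol.
E(LS) − E(HS) = -440 − (-174) = -266 kJ/mol.

-266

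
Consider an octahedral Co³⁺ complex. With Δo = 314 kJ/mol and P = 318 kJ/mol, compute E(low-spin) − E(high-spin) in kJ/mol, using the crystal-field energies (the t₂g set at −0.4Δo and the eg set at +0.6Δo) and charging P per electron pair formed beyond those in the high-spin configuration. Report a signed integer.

8

Co sits in group 9; removing 3 electrons leaves Co³⁺ with 9 − 3 = 6 d electrons.
In the high-spin limit (t₂g⁴ eg²) the orbital term is -0.4Δo = -126 kJ/mol, with no excess pairing.
Low-spin: t₂g⁶ eg⁰, orbital CFSE = -2.4Δo = -754 kJ/mol; plus 2 excess pairs × P = +636 kJ/mol; total -118 kJ/mol.
Thus E(LS) − E(HS) = 8 kJ/mol.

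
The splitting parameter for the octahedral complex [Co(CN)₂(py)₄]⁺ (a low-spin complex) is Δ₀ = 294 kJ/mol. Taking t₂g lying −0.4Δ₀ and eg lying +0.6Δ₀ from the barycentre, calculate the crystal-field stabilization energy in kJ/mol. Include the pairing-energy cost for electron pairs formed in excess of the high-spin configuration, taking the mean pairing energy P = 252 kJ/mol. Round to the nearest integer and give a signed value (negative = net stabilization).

Ligand charges: 2×(-1) from CN⁻ and 4×(+0) from py sum to -2; with overall charge +1, Co is +3.
Co³⁺: group 9, so d-count = 9 − 3 = 6.
Configuration: t₂g⁶ eg⁰.
The orbital stabilization is -2.4Δ₀ = -2.4 × 294 = -706 kJ/mol.
Relative to high-spin t₂g⁴ eg² (1 paired), the low-spin configuration has 2 additional pairs, contributing +2 × 252 = +504 kJ/mol.
Combining: -706 + 504 = -202 kJ/mol.

-202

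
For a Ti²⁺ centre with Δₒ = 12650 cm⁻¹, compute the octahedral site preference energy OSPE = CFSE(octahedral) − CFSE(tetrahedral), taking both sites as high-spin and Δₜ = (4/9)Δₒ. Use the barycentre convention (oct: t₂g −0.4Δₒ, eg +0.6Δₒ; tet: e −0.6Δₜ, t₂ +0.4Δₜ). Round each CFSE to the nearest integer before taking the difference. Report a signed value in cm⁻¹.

-3373

Group 4 minus oxidation state +2 gives a d² configuration for Ti²⁺.
Octahedral (high-spin): t₂g² eg⁰, CFSE = 2(−0.4) + 0(+0.6) = -0.8Δₒ = -0.8 × 12650 = -10120 cm⁻¹.
Tetrahedral e² t₂⁰ gives -1.2Δₜ = -1.2 × (4/9) × 12650 = -6747 cm⁻¹.
OSPE = -10120 − (-6747) = -3373 cm⁻¹.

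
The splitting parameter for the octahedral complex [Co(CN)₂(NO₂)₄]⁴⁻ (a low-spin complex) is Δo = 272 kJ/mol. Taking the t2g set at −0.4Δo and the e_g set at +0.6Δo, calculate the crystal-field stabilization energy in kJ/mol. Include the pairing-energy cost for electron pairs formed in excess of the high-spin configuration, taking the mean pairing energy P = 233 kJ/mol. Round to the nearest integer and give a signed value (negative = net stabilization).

Ligand charges: 2×(-1) from CN⁻ and 4×(-1) from NO₂⁻ sum to -6; with overall charge -4, Co is +2.
Co sits in group 9; removing 2 electrons leaves Co²⁺ with 9 − 2 = 7 d electrons.
The d⁷ electrons fill as t2g^6 e_g^1.
The orbital stabilization is -1.8Δo = -1.8 × 272 = -490 kJ/mol.
Pairing penalty: 3 pairs vs 2 in the high-spin reference → 1 extra × P = 233 kJ/mol.
Combining: -490 + 233 = -257 kJ/mol.

-257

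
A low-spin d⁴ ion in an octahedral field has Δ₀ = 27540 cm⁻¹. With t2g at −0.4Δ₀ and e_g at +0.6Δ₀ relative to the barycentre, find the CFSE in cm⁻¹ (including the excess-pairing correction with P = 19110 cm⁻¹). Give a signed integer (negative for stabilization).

-24954

The d⁴ electrons fill as t2g^4 e_g^0.
The orbital stabilization is -1.6Δ₀ = -1.6 × 27540 = -44064 cm⁻¹.
High-spin d⁴ would be t2g^3 e_g^1 with 0 pairs; low-spin has 1, so 1 excess pair costs +1P = +19110 cm⁻¹.
Combining: -44064 + 19110 = -24954 cm⁻¹.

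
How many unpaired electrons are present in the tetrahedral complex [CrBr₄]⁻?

Each Br⁻ contributes -1; 4 × (-1) = -4. With overall charge -1, Cr is in the +3 oxidation state.
Cr³⁺: group 6, so d-count = 6 − 3 = 3.
With tetrahedral geometry the complex is necessarily high-spin.
Configuration: e² t₂¹, giving 3 unpaired electrons.

3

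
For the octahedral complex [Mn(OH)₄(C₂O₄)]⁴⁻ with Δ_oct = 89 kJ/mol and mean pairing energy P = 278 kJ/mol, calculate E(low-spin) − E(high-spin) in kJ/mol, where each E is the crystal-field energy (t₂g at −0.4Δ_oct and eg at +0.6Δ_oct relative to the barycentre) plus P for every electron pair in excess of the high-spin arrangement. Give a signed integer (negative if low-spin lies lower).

378

Ligand charges: 4×(-1) from OH⁻ and 1×(-2) from C₂O₄²⁻ sum to -6; with overall charge -4, Mn is +2.
Mn²⁺: group 7, so d-count = 7 − 2 = 5.
High-spin: t₂g³ eg², CFSE = 0.0Δ_oct = 0 kJ/mol.
Low-spin t₂g⁵ eg⁰ gives -2.0Δ_oct = -178 kJ/mol, but forming 2 extra pairs costs 2P = 556 kJ/mol, so E(LS) = -178 + 556 = 378 kJ/mol.
Thus E(LS) − E(HS) = 378 kJ/mol.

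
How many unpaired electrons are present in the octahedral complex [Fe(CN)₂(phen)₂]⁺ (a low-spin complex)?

Ligand charges: 2×(-1) from CN⁻ and 2×(+0) from phen sum to -2; with overall charge +1, Fe is +3.
Fe sits in group 8; removing 3 electrons leaves Fe³⁺ with 8 − 3 = 5 d electrons.
Configuration: t₂g⁵ eg⁰, giving 1 unpaired electron.

1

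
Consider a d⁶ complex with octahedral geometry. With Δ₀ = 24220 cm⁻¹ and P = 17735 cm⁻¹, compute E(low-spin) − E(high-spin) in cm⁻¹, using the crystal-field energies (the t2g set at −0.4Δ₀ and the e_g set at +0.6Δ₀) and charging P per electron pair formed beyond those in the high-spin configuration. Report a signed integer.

-12970

High-spin d⁶ fills as t2g^4 e_g^2 with CFSE 4(−0.4) + 2(+0.6) = -0.4Δ₀ = -9688 cm⁻¹.
Low-spin t2g^6 e_g^0 gives -2.4Δ₀ = -58128 cm⁻¹, but forming 2 extra pairs costs 2P = 35470 cm⁻¹, so E(LS) = -58128 + 35470 = -22658 cm⁻¹.
E(LS) − E(HS) = -22658 − (-9688) = -12970 cm⁻¹.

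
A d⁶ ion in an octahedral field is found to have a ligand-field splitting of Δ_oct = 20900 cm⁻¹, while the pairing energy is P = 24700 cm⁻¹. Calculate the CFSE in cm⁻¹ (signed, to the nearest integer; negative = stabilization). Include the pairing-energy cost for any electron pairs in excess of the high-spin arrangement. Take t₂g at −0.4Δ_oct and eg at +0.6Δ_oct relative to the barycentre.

-8360

Δ_oct < P, so pairing is avoided: the ground state is high-spin.
Configuration: t₂g⁴ eg².
Orbital CFSE = -0.4Δ_oct = -0.4 × 20900 = -8360 cm⁻¹.
High-spin has no excess pairs, so no pairing correction applies.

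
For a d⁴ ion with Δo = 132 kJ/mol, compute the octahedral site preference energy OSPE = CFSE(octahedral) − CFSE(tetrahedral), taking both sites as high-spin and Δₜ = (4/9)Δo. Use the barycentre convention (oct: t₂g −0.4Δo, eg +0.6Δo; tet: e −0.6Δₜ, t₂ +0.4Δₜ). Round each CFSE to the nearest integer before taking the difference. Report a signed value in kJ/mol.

-56

Octahedral (high-spin): t2g^3 e_g^1, CFSE = 3(−0.4) + 1(+0.6) = -0.6Δo = -0.6 × 132 = -79 kJ/mol.
Tetrahedral: e^2 t2^2, CFSE = 2(−0.6) + 2(+0.4) = -0.4Δₜ = -0.4 × (4/9) × 132 = -23 kJ/mol.
OSPE = -79 − (-23) = -56 kJ/mol.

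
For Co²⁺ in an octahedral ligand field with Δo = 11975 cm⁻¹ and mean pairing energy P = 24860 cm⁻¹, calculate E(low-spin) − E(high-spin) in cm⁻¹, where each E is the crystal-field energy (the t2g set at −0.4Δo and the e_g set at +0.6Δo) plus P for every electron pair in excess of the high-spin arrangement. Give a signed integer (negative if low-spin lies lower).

Co²⁺: group 9, so d-count = 9 − 2 = 7.
High-spin: t2g^5 e_g^2, CFSE = -0.8Δo = -9580 cm⁻¹.
Low-spin: t2g^6 e_g^1, orbital CFSE = -1.8Δo = -21555 cm⁻¹; plus 1 excess pair × P = +24860 cm⁻¹; total 3305 cm⁻¹.
Thus E(LS) − E(HS) = 12885 cm⁻¹.

12885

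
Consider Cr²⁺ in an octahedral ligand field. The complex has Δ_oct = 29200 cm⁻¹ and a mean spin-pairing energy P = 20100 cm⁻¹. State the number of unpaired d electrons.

Cr sits in group 6; removing 2 electrons leaves Cr²⁺ with 6 − 2 = 4 d electrons.
Δ_oct > P, so pairing is preferred: the ground state is low-spin.
Configuration: t₂g⁴ eg⁰.
Unpaired electrons: 2.

2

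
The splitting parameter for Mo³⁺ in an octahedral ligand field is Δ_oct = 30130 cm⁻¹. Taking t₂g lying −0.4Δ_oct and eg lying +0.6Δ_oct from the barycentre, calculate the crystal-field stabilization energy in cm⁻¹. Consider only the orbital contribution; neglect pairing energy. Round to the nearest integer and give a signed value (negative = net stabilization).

-36156

Mo is in group 6, so Mo³⁺ is d³ (6 − 3 = 3).
Configuration: t₂g³ eg⁰.
Orbital CFSE = 3(-0.4) + 0(0.6) = -1.2Δ_oct = -1.2 × 30130 = -36156 cm⁻¹.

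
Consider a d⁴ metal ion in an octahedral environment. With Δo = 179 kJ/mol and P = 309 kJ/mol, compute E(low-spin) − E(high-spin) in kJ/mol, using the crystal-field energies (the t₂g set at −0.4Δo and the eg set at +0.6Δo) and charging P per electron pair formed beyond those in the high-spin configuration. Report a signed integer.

130

High-spin d⁴ fills as t₂g³ eg¹ with CFSE 3(−0.4) + 1(+0.6) = -0.6Δo = -107 kJ/mol.
Low-spin: t₂g⁴ eg⁰, orbital CFSE = -1.6Δo = -286 kJ/mol; plus 1 excess pair × P = +309 kJ/mol; total 23 kJ/mol.
E(LS) − E(HS) = 23 − (-107) = 130 kJ/mol.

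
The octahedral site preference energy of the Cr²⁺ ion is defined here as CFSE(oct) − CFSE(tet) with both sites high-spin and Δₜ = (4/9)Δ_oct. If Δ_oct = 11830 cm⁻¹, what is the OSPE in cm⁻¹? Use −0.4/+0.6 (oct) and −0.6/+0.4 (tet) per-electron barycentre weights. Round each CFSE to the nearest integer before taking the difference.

-4995

Cr²⁺: group 6, so d-count = 6 − 2 = 4.
Octahedral high-spin t₂g³ eg¹: CFSE = -0.6 × 11830 = -7098 cm⁻¹.
Tetrahedral e² t₂² gives -0.4Δₜ = -0.4 × (4/9) × 11830 = -2103 cm⁻¹.
OSPE = -7098 − (-2103) = -4995 cm⁻¹.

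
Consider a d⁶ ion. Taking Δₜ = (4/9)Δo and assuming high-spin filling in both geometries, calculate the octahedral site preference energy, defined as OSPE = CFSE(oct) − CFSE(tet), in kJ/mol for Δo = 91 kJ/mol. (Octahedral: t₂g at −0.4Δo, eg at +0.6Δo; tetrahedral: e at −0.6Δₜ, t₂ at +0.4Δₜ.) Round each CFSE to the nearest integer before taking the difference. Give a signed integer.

In an octahedral site d⁶ (HS) is t₂g⁴ eg², giving CFSE(oct) = -0.4Δo = -36 kJ/mol.
Tetrahedral: e³ t₂³, CFSE = 3(−0.6) + 3(+0.4) = -0.6Δₜ = -0.6 × (4/9) × 91 = -24 kJ/mol.
Subtracting, OSPE = -36 − (-24) = -12 kJ/mol.

-12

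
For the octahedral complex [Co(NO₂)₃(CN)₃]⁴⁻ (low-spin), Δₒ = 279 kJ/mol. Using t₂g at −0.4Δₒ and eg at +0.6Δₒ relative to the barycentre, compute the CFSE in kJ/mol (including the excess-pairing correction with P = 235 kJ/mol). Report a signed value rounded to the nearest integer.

Ligand charges: 3×(-1) from NO₂⁻ and 3×(-1) from CN⁻ sum to -6; with overall charge -4, Co is +2.
Co sits in group 9; removing 2 electrons leaves Co²⁺ with 9 − 2 = 7 d electrons.
The d⁷ electrons fill as t₂g⁶ eg¹.
The orbital stabilization is -1.8Δₒ = -1.8 × 279 = -502 kJ/mol.
Relative to high-spin t₂g⁵ eg² (2 paired), the low-spin configuration has 1 additional pair, contributing +1 × 235 = +235 kJ/mol.
Overall CFSE = -502 + 235 = -267 kJ/mol.

-267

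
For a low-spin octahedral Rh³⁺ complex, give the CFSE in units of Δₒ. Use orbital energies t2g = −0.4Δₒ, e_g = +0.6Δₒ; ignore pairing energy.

Rh³⁺: group 9, so d-count = 9 − 3 = 6.
Configuration: t2g^6 e_g^0.
CFSE = 6(-0.4Δₒ) + 0(0.6Δₒ) = -2.4Δₒ + 0.0Δₒ = -2.4Δₒ.

-2.4 Δₒ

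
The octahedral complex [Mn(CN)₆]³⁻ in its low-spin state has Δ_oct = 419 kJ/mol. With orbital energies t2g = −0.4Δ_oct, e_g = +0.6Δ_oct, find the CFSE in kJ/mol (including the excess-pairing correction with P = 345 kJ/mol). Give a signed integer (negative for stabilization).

Each CN⁻ contributes -1; 6 × (-1) = -6. With overall charge -3, Mn is in the +3 oxidation state.
Mn sits in group 7; removing 3 electrons leaves Mn³⁺ with 7 − 3 = 4 d electrons.
Configuration: t2g^4 e_g^0.
Orbital CFSE = 4(-0.4) + 0(0.6) = -1.6Δ_oct = -1.6 × 419 = -670 kJ/mol.
Pairing penalty: 1 pair vs 0 in the high-spin reference → 1 extra × P = 345 kJ/mol.
Combining: -670 + 345 = -325 kJ/mol.

-325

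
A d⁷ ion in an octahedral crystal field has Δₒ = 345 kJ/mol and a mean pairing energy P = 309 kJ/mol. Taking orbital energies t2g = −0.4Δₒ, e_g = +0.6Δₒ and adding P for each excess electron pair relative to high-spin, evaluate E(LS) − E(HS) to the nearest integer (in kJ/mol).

-36

High-spin: t2g^5 e_g^2, CFSE = -0.8Δₒ = -276 kJ/mol.
Low-spin: t2g^6 e_g^1, orbital CFSE = -1.8Δₒ = -621 kJ/mol; plus 1 excess pair × P = +309 kJ/mol; total -312 kJ/mol.
The difference is -312 − (-276) = -36 kJ/mol, so low-spin lies lower.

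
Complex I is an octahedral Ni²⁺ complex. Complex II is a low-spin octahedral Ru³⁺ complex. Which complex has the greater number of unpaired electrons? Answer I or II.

I: Group 10 minus oxidation state +2 gives a d⁸ configuration for Ni²⁺; t₂g⁶ eg² → 2 unpaired.
II: Ru is in group 8, so Ru³⁺ is d⁵ (8 − 3 = 5); t2g^5 e_g^0 → 1 unpaired.
So I has more unpaired electrons.

I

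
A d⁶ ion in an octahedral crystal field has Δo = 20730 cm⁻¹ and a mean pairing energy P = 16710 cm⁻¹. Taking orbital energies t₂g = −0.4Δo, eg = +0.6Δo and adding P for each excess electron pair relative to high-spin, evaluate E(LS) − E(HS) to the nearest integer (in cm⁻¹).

High-spin: t₂g⁴ eg², CFSE = -0.4Δo = -8292 cm⁻¹.
Low-spin: t₂g⁶ eg⁰, orbital CFSE = -2.4Δo = -49752 cm⁻¹; plus 2 excess pairs × P = +33420 cm⁻¹; total -16332 cm⁻¹.
E(LS) − E(HS) = -16332 − (-8292) = -8040 cm⁻¹.

-8040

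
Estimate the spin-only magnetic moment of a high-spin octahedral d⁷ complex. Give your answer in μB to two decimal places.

Configuration: t₂g⁵ eg² → 3 unpaired electrons.
μ(spin-only) = √[3(3+2)] = √15 ≈ 3.87 μB.

3.87 μB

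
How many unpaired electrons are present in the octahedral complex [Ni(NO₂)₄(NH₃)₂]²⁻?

Ligand charges: 4×(-1) from NO₂⁻ and 2×(+0) from NH₃ sum to -4; with overall charge -2, Ni is +2.
Ni sits in group 10; removing 2 electrons leaves Ni²⁺ with 10 − 2 = 8 d electrons.
Configuration: t2g^6 e_g^2, giving 2 unpaired electrons.

2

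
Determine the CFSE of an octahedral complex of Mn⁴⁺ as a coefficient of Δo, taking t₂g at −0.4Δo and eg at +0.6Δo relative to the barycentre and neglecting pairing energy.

Mn sits in group 7; removing 4 electrons leaves Mn⁴⁺ with 7 − 4 = 3 d electrons.
For octahedral d³ the high- and low-spin configurations coincide.
Configuration: t₂g³ eg⁰.
CFSE = 3(-0.4Δo) + 0(0.6Δo) = -1.2Δo + 0.0Δo = -1.2Δo.

-1.2 Δo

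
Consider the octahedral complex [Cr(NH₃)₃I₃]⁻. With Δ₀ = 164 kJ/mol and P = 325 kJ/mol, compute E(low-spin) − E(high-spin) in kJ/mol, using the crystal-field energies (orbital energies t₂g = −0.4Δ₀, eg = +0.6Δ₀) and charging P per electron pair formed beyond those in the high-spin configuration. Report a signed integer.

161

Ligand charges: 3×(+0) from NH₃ and 3×(-1) from I⁻ sum to -3; with overall charge -1, Cr is +2.
Cr²⁺: group 6, so d-count = 6 − 2 = 4.
High-spin: t₂g³ eg¹, CFSE = -0.6Δ₀ = -98 kJ/mol.
Low-spin t₂g⁴ eg⁰ gives -1.6Δ₀ = -262 kJ/mol, but forming 1 extra pair costs 1P = 325 kJ/mol, so E(LS) = -262 + 325 = 63 kJ/mol.
The difference is 63 − (-98) = 161 kJ/mol, so high-spin lies lower.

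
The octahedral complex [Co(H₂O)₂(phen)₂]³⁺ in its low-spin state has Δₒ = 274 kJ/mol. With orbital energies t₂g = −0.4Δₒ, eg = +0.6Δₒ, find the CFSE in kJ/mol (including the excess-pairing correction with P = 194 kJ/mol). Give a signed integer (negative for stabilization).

-270

Ligand charges: 2×(+0) from H₂O and 2×(+0) from phen sum to +0; with overall charge +3, Co is +3.
Co sits in group 9; removing 3 electrons leaves Co³⁺ with 9 − 3 = 6 d electrons.
Electron filling gives t₂g⁶ eg⁰.
Orbital CFSE = 6(-0.4) + 0(0.6) = -2.4Δₒ = -2.4 × 274 = -658 kJ/mol.
High-spin d⁶ would be t₂g⁴ eg² with 1 pair; low-spin has 3, so 2 excess pairs cost +2P = +388 kJ/mol.
Overall CFSE = -658 + 388 = -270 kJ/mol.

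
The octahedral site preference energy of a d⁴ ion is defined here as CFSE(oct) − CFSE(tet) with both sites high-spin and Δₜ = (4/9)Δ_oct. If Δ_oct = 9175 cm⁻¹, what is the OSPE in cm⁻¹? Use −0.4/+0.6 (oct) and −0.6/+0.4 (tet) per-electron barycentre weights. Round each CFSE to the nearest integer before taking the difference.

In an octahedral site d⁴ (HS) is t₂g³ eg¹, giving CFSE(oct) = -0.6Δ_oct = -5505 cm⁻¹.
Tetrahedral e² t₂² gives -0.4Δₜ = -0.4 × (4/9) × 9175 = -1631 cm⁻¹.
Subtracting, OSPE = -5505 − (-1631) = -3874 cm⁻¹.

-3874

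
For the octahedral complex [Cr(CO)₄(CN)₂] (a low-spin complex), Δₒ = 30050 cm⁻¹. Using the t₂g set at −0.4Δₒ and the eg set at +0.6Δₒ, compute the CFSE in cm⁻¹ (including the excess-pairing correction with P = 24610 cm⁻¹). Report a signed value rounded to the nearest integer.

Ligand charges: 4×(+0) from CO and 2×(-1) from CN⁻ sum to -2; with overall charge +0, Cr is +2.
Cr²⁺: group 6, so d-count = 6 − 2 = 4.
Configuration: t₂g⁴ eg⁰.
The orbital stabilization is -1.6Δₒ = -1.6 × 30050 = -48080 cm⁻¹.
High-spin d⁴ would be t₂g³ eg¹ with 0 pairs; low-spin has 1, so 1 excess pair costs +1P = +24610 cm⁻¹.
Net CFSE = -48080 + 24610 = -23470 cm⁻¹.

-23470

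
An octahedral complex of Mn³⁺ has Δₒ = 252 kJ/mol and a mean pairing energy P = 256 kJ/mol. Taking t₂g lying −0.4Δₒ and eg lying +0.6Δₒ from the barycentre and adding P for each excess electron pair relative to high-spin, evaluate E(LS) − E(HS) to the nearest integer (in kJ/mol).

Group 7 minus oxidation state +3 gives a d⁴ configuration for Mn³⁺.
High-spin: t₂g³ eg¹, CFSE = -0.6Δₒ = -151 kJ/mol.
For low-spin the configuration is t₂g⁴ eg⁰: orbital energy -1.6 × 252 = -403 kJ/mol, and 1 additional pair relative to high-spin adds 256 kJ/mol, giving -147 kJ/mol.
E(LS) − E(HS) = -147 − (-151) = 4 kJ/mol.

4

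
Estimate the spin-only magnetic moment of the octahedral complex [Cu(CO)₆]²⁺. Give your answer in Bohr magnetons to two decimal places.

1.73 Bohr magnetons

CO is neutral, so the +2 overall charge sits on Cu: oxidation state +2.
Cu²⁺: group 11, so d-count = 11 − 2 = 9.
Configuration: t₂g⁶ eg³ → 1 unpaired electron.
μ(spin-only) = √[1(1+2)] = √3 ≈ 1.73 Bohr magnetons.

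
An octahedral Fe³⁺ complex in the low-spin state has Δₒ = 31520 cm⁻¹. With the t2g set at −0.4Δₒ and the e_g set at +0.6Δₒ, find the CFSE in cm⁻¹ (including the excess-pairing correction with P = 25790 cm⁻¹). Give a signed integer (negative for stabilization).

Fe sits in group 8; removing 3 electrons leaves Fe³⁺ with 8 − 3 = 5 d electrons.
Electron filling gives t2g^5 e_g^0.
The orbital stabilization is -2.0Δₒ = -2.0 × 31520 = -63040 cm⁻¹.
High-spin d⁵ would be t2g^3 e_g^2 with 0 pairs; low-spin has 2, so 2 excess pairs cost +2P = +51580 cm⁻¹.
Net CFSE = -63040 + 51580 = -11460 cm⁻¹.

-11460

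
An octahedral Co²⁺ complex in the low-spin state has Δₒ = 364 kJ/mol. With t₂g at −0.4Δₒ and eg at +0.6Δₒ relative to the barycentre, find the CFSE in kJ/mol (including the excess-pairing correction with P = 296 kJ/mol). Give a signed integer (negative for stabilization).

Co sits in group 9; removing 2 electrons leaves Co²⁺ with 9 − 2 = 7 d electrons.
Configuration: t₂g⁶ eg¹.
Orbital CFSE = 6(-0.4) + 1(0.6) = -1.8Δₒ = -1.8 × 364 = -655 kJ/mol.
Pairing penalty: 3 pairs vs 2 in the high-spin reference → 1 extra × P = 296 kJ/mol.
Combining: -655 + 296 = -359 kJ/mol.

-359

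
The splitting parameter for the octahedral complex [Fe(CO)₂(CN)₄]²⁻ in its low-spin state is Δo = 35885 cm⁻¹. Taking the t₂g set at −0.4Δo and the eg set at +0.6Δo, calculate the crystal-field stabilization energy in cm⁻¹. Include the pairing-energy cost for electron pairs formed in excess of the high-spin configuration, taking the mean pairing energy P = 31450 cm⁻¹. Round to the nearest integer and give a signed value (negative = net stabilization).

Ligand charges: 2×(+0) from CO and 4×(-1) from CN⁻ sum to -4; with overall charge -2, Fe is +2.
Fe sits in group 8; removing 2 electrons leaves Fe²⁺ with 8 − 2 = 6 d electrons.
Configuration: t₂g⁶ eg⁰.
Orbital CFSE = 6(-0.4) + 0(0.6) = -2.4Δo = -2.4 × 35885 = -86124 cm⁻¹.
Relative to high-spin t₂g⁴ eg² (1 paired), the low-spin configuration has 2 additional pairs, contributing +2 × 31450 = +62900 cm⁻¹.
Combining: -86124 + 62900 = -23224 cm⁻¹.

-23224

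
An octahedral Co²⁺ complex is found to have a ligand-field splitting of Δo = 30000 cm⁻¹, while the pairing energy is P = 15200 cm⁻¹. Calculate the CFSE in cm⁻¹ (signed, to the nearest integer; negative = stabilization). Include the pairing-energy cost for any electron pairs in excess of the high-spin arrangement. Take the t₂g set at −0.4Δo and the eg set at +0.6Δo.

-38800

Group 9 minus oxidation state +2 gives a d⁷ configuration for Co²⁺.
Δo > P, so pairing is preferred: the ground state is low-spin.
That gives t₂g⁶ eg¹.
Orbital CFSE = -1.8Δo = -1.8 × 30000 = -54000 cm⁻¹.
Excess pairs vs high-spin: 3 − 2 = 1; pairing cost = +15200 cm⁻¹.
Net CFSE = -54000 + 15200 = -38800 cm⁻¹.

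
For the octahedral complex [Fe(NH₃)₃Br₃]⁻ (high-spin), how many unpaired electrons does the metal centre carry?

Ligand charges: 3×(+0) from NH₃ and 3×(-1) from Br⁻ sum to -3; with overall charge -1, Fe is +2.
Fe²⁺: group 8, so d-count = 8 − 2 = 6.
Configuration: t2g^4 e_g^2, giving 4 unpaired electrons.

4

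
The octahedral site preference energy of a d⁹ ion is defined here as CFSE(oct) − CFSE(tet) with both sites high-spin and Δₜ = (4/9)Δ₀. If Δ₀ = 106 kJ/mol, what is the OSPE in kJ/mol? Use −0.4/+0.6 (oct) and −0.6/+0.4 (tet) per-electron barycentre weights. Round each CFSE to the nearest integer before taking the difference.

-45

In an octahedral site d⁹ (HS) is t2g^6 e_g^3, giving CFSE(oct) = -0.6Δ₀ = -64 kJ/mol.
In a tetrahedral site the filling is e^4 t2^5: CFSE(tet) = -0.4Δₜ = -0.4 × (4/9)(106) = -19 kJ/mol.
OSPE = -64 − (-19) = -45 kJ/mol.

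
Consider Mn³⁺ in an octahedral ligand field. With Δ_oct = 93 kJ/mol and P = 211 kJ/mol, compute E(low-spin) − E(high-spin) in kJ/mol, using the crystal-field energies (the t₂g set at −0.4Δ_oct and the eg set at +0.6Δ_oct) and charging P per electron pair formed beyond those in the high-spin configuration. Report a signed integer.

Mn sits in group 7; removing 3 electrons leaves Mn³⁺ with 7 − 3 = 4 d electrons.
High-spin d⁴ fills as t₂g³ eg¹ with CFSE 3(−0.4) + 1(+0.6) = -0.6Δ_oct = -56 kJ/mol.
Low-spin: t₂g⁴ eg⁰, orbital CFSE = -1.6Δ_oct = -149 kJ/mol; plus 1 excess pair × P = +211 kJ/mol; total 62 kJ/mol.
E(LS) − E(HS) = 62 − (-56) = 118 kJ/mol.

118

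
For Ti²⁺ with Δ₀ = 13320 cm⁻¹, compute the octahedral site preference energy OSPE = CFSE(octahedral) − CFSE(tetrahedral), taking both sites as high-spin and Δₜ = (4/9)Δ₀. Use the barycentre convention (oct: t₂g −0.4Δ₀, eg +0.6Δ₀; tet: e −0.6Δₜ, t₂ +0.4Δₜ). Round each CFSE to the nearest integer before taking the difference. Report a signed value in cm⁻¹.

-3552

Ti²⁺: group 4, so d-count = 4 − 2 = 2.
Octahedral (high-spin): t2g^2 e_g^0, CFSE = 2(−0.4) + 0(+0.6) = -0.8Δ₀ = -0.8 × 13320 = -10656 cm⁻¹.
Tetrahedral e^2 t2^0 gives -1.2Δₜ = -1.2 × (4/9) × 13320 = -7104 cm⁻¹.
OSPE = -10656 − (-7104) = -3552 cm⁻¹.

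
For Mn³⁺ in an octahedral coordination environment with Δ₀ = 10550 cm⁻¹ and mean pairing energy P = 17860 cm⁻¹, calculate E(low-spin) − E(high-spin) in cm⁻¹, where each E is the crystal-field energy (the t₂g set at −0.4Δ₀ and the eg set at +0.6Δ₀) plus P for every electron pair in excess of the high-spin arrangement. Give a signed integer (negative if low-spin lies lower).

7310

Mn is in group 7, so Mn³⁺ is d⁴ (7 − 3 = 4).
In the high-spin limit (t₂g³ eg¹) the orbital term is -0.6Δ₀ = -6330 cm⁻¹, with no excess pairing.
Low-spin t₂g⁴ eg⁰ gives -1.6Δ₀ = -16880 cm⁻¹, but forming 1 extra pair costs 1P = 17860 cm⁻¹, so E(LS) = -16880 + 17860 = 980 cm⁻¹.
Thus E(LS) − E(HS) = 7310 cm⁻¹.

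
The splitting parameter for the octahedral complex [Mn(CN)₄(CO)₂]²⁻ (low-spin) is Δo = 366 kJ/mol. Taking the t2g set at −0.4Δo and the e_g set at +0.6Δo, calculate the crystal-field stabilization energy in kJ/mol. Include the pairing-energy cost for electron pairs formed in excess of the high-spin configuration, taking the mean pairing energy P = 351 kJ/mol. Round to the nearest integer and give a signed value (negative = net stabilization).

Ligand charges: 4×(-1) from CN⁻ and 2×(+0) from CO sum to -4; with overall charge -2, Mn is +2.
Mn sits in group 7; removing 2 electrons leaves Mn²⁺ with 7 − 2 = 5 d electrons.
The d⁵ electrons fill as t2g^5 e_g^0.
The orbital stabilization is -2.0Δo = -2.0 × 366 = -732 kJ/mol.
High-spin d⁵ would be t2g^3 e_g^2 with 0 pairs; low-spin has 2, so 2 excess pairs cost +2P = +702 kJ/mol.
Overall CFSE = -732 + 702 = -30 kJ/mol.

-30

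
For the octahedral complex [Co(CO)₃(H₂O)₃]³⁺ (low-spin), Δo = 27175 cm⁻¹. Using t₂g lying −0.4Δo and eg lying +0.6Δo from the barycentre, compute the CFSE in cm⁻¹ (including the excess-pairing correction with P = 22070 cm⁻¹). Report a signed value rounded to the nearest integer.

-21080

Ligand charges: 3×(+0) from CO and 3×(+0) from H₂O sum to +0; with overall charge +3, Co is +3.
Group 9 minus oxidation state +3 gives a d⁶ configuration for Co³⁺.
The d⁶ electrons fill as t₂g⁶ eg⁰.
Orbital CFSE = 6(-0.4) + 0(0.6) = -2.4Δo = -2.4 × 27175 = -65220 cm⁻¹.
Relative to high-spin t₂g⁴ eg² (1 paired), the low-spin configuration has 2 additional pairs, contributing +2 × 22070 = +44140 cm⁻¹.
Net CFSE = -65220 + 44140 = -21080 cm⁻¹.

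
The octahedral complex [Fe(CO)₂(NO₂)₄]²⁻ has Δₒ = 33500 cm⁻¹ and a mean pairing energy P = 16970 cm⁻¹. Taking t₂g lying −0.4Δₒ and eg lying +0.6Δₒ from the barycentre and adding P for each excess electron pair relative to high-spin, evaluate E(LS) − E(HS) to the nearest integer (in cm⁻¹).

Ligand charges: 2×(+0) from CO and 4×(-1) from NO₂⁻ sum to -4; with overall charge -2, Fe is +2.
Fe is in group 8, so Fe²⁺ is d⁶ (8 − 2 = 6).
High-spin d⁶ fills as t₂g⁴ eg² with CFSE 4(−0.4) + 2(+0.6) = -0.4Δₒ = -13400 cm⁻¹.
For low-spin the configuration is t₂g⁶ eg⁰: orbital energy -2.4 × 33500 = -80400 cm⁻¹, and 2 additional pairs relative to high-spin add 33940 cm⁻¹, giving -46460 cm⁻¹.
E(LS) − E(HS) = -46460 − (-13400) = -33060 cm⁻¹.

-33060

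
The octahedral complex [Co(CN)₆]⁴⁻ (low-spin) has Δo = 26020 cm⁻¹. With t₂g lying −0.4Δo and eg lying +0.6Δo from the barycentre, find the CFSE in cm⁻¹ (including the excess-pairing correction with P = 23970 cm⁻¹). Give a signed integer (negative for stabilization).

Each CN⁻ contributes -1; 6 × (-1) = -6. With overall charge -4, Co is in the +2 oxidation state.
Co is in group 9, so Co²⁺ is d⁷ (9 − 2 = 7).
Electron filling gives t₂g⁶ eg¹.
Orbital CFSE = 6(-0.4) + 1(0.6) = -1.8Δo = -1.8 × 26020 = -46836 cm⁻¹.
Relative to high-spin t₂g⁵ eg² (2 paired), the low-spin configuration has 1 additional pair, contributing +1 × 23970 = +23970 cm⁻¹.
Combining: -46836 + 23970 = -22866 cm⁻¹.

-22866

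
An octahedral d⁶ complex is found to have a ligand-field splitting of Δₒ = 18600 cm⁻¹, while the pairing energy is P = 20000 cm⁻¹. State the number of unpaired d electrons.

With Δₒ < P the complex is high-spin.
Configuration: t2g^4 e_g^2.
Unpaired electrons: 4.

4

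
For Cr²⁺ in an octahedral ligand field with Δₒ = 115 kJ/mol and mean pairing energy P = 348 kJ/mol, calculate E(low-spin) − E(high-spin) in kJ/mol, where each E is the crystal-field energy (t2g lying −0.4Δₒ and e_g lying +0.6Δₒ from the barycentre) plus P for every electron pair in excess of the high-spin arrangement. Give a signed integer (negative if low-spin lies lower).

Cr is in group 6, so Cr²⁺ is d⁴ (6 − 2 = 4).
High-spin: t2g^3 e_g^1, CFSE = -0.6Δₒ = -69 kJ/mol.
Low-spin: t2g^4 e_g^0, orbital CFSE = -1.6Δₒ = -184 kJ/mol; plus 1 excess pair × P = +348 kJ/mol; total 164 kJ/mol.
Thus E(LS) − E(HS) = 233 kJ/mol.

233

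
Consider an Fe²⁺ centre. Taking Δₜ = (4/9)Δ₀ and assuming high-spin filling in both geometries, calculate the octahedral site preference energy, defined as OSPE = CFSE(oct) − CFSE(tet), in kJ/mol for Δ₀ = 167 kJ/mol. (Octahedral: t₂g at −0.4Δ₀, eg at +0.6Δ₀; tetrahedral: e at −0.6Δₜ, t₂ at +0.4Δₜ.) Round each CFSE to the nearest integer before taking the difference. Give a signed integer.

Fe is in group 8, so Fe²⁺ is d⁶ (8 − 2 = 6).
Octahedral (high-spin): t2g^4 e_g^2, CFSE = 4(−0.4) + 2(+0.6) = -0.4Δ₀ = -0.4 × 167 = -67 kJ/mol.
Tetrahedral e^3 t2^3 gives -0.6Δₜ = -0.6 × (4/9) × 167 = -45 kJ/mol.
OSPE = -67 − (-45) = -22 kJ/mol.

-22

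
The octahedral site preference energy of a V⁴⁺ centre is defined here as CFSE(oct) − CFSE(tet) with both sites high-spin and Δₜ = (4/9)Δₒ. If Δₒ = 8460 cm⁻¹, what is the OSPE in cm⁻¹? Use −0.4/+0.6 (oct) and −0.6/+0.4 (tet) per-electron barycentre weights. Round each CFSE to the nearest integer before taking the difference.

-1128

V sits in group 5; removing 4 electrons leaves V⁴⁺ with 5 − 4 = 1 d electrons.
Octahedral (high-spin): t2g^1 e_g^0, CFSE = 1(−0.4) + 0(+0.6) = -0.4Δₒ = -0.4 × 8460 = -3384 cm⁻¹.
Tetrahedral e^1 t2^0 gives -0.6Δₜ = -0.6 × (4/9) × 8460 = -2256 cm⁻¹.
Subtracting, OSPE = -3384 − (-2256) = -1128 cm⁻¹.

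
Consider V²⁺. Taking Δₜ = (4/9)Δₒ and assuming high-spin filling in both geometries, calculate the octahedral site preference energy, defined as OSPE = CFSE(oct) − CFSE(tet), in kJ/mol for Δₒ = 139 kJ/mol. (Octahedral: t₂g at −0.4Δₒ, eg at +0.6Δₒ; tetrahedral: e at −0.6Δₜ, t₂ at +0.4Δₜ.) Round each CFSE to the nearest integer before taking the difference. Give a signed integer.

-118

V sits in group 5; removing 2 electrons leaves V²⁺ with 5 − 2 = 3 d electrons.
Octahedral (high-spin): t₂g³ eg⁰, CFSE = 3(−0.4) + 0(+0.6) = -1.2Δₒ = -1.2 × 139 = -167 kJ/mol.
Tetrahedral e² t₂¹ gives -0.8Δₜ = -0.8 × (4/9) × 139 = -49 kJ/mol.
Subtracting, OSPE = -167 − (-49) = -118 kJ/mol.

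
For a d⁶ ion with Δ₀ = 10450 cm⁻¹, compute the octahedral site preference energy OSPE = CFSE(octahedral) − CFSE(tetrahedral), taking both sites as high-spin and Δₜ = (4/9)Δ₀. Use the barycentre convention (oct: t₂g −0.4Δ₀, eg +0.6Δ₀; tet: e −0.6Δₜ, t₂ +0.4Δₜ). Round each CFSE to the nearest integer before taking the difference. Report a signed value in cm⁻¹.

-1393

In an octahedral site d⁶ (HS) is t₂g⁴ eg², giving CFSE(oct) = -0.4Δ₀ = -4180 cm⁻¹.
Tetrahedral: e³ t₂³, CFSE = 3(−0.6) + 3(+0.4) = -0.6Δₜ = -0.6 × (4/9) × 10450 = -2787 cm⁻¹.
OSPE = CFSE(oct) − CFSE(tet) = -4180 − (-2787) = -1393 cm⁻¹.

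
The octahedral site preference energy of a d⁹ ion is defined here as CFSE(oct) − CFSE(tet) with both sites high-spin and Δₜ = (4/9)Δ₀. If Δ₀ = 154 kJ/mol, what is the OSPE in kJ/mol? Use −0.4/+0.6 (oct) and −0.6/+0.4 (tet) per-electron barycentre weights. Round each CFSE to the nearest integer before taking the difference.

-65

Octahedral (high-spin): t2g^6 e_g^3, CFSE = 6(−0.4) + 3(+0.6) = -0.6Δ₀ = -0.6 × 154 = -92 kJ/mol.
In a tetrahedral site the filling is e^4 t2^5: CFSE(tet) = -0.4Δₜ = -0.4 × (4/9)(154) = -27 kJ/mol.
OSPE = CFSE(oct) − CFSE(tet) = -92 − (-27) = -65 kJ/mol.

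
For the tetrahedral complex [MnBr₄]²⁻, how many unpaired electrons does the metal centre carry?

5

Each Br⁻ contributes -1; 4 × (-1) = -4. With overall charge -2, Mn is in the +2 oxidation state.
Mn sits in group 7; removing 2 electrons leaves Mn²⁺ with 7 − 2 = 5 d electrons.
With tetrahedral geometry the complex is necessarily high-spin.
Configuration: e² t₂³, giving 5 unpaired electrons.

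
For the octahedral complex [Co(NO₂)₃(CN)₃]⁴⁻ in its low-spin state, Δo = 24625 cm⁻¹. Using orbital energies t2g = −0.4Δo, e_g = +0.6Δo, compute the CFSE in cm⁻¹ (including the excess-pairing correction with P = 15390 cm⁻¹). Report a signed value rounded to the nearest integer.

-28935

Ligand charges: 3×(-1) from NO₂⁻ and 3×(-1) from CN⁻ sum to -6; with overall charge -4, Co is +2.
Co sits in group 9; removing 2 electrons leaves Co²⁺ with 9 − 2 = 7 d electrons.
Configuration: t2g^6 e_g^1.
The orbital stabilization is -1.8Δo = -1.8 × 24625 = -44325 cm⁻¹.
Relative to high-spin t2g^5 e_g^2 (2 paired), the low-spin configuration has 1 additional pair, contributing +1 × 15390 = +15390 cm⁻¹.
Combining: -44325 + 15390 = -28935 cm⁻¹.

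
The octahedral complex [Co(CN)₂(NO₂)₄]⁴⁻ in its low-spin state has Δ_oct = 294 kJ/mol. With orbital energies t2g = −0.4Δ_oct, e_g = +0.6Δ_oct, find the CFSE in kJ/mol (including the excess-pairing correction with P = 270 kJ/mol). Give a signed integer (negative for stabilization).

-259

Ligand charges: 2×(-1) from CN⁻ and 4×(-1) from NO₂⁻ sum to -6; with overall charge -4, Co is +2.
Group 9 minus oxidation state +2 gives a d⁷ configuration for Co²⁺.
Electron filling gives t2g^6 e_g^1.
CFSE(orbital) = 6×(-0.4Δ_oct) + 1×(0.6Δ_oct) = -1.8Δ_oct; with Δ_oct = 294 kJ/mol that is -529 kJ/mol.
Relative to high-spin t2g^5 e_g^2 (2 paired), the low-spin configuration has 1 additional pair, contributing +1 × 270 = +270 kJ/mol.
Combining: -529 + 270 = -259 kJ/mol.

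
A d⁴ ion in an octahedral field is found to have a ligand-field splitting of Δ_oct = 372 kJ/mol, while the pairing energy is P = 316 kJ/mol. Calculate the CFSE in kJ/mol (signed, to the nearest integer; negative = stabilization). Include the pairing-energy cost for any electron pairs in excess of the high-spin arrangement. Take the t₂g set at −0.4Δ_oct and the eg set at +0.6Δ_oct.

-279

With Δ_oct > P the complex is low-spin.
That gives t₂g⁴ eg⁰.
Orbital CFSE = -1.6Δ_oct = -1.6 × 372 = -595 kJ/mol.
Excess pairs vs high-spin: 1 − 0 = 1; pairing cost = +316 kJ/mol.
Net CFSE = -595 + 316 = -279 kJ/mol.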